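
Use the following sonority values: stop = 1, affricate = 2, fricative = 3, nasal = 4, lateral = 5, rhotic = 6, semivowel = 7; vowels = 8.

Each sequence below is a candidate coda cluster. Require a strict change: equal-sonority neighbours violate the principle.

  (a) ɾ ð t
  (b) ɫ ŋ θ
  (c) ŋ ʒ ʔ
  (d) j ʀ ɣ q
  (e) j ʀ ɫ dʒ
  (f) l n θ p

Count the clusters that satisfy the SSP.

6

(a) sonority 6-3-1: well-formed.
(b) sonority 5-4-3: well-formed.
(c) sonority 4-3-1: well-formed.
(d) sonority 7-6-3-1: well-formed.
(e) sonority 7-6-5-2: well-formed.
(f) sonority 5-4-3-1: well-formed.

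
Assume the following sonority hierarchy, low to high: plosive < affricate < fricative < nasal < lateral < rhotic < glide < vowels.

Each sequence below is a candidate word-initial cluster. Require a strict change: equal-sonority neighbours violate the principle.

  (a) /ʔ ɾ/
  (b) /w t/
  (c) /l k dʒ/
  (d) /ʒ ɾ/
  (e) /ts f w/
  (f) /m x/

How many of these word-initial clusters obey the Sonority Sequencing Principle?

(a) sonority 1-6: well-formed.
(b) sonority 7-1: ill-formed.
(c) sonority 5-1-2: ill-formed.
(d) sonority 3-6: well-formed.
(e) sonority 2-3-7: well-formed.
(f) sonority 4-3: ill-formed.

3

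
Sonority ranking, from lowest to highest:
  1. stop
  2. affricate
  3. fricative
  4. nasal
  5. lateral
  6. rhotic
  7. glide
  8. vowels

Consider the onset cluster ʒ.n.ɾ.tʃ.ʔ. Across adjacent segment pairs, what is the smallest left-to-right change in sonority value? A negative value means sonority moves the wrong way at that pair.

-4

/ʒ/ — fricative, sonority 3.
/n/ — nasal, sonority 4.
/ɾ/ — rhotic, sonority 6.
/tʃ/ — affricate, sonority 2.
/ʔ/ — stop, sonority 1.
/ʒ/→/n/: change +1.
/n/→/ɾ/: change +2.
/ɾ/→/tʃ/: change -4.
/tʃ/→/ʔ/: change -1.
Minimum = -4.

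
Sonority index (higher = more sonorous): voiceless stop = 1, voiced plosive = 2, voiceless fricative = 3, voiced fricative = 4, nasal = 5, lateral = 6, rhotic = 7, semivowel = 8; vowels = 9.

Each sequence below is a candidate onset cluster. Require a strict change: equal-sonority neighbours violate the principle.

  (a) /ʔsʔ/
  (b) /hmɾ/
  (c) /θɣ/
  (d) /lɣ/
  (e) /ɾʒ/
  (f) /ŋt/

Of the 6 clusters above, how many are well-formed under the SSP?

2

(a) /ʔsʔ/: profile 1-3-1 — violates.
(b) /hmɾ/: profile 3-5-7 — obeys.
(c) /θɣ/: profile 3-4 — obeys.
(d) /lɣ/: profile 6-4 — violates.
(e) /ɾʒ/: profile 7-4 — violates.
(f) /ŋt/: profile 5-1 — violates.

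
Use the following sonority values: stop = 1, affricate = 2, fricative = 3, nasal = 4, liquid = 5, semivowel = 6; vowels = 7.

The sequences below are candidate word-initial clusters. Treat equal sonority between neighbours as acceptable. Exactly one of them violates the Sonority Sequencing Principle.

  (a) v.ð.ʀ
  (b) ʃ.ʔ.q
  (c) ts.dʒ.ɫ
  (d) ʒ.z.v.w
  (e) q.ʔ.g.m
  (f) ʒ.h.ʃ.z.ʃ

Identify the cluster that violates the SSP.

(a) v.ð.ʀ: profile 3-3-5 — obeys.
(b) ʃ.ʔ.q: profile 3-1-1 — violates.
(c) ts.dʒ.ɫ: profile 2-2-5 — obeys.
(d) ʒ.z.v.w: profile 3-3-3-6 — obeys.
(e) q.ʔ.g.m: profile 1-1-1-4 — obeys.
(f) ʒ.h.ʃ.z.ʃ: profile 3-3-3-3-3 — obeys.

b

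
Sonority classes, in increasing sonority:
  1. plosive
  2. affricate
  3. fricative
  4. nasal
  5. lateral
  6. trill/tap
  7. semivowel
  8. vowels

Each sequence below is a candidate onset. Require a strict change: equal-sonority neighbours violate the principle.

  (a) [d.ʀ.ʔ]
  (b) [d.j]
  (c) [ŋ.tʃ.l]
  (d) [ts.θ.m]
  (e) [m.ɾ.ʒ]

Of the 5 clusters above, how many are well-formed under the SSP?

2

(a) 1-6-1 → violates
(b) 1-7 → obeys
(c) 4-2-5 → violates
(d) 2-3-4 → obeys
(e) 4-6-3 → violates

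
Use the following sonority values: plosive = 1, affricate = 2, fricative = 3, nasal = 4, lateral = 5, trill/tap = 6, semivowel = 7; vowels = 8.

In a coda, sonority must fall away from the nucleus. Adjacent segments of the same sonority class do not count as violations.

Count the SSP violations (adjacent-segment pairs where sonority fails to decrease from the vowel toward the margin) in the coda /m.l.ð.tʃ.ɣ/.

/m/ is a nasal (sonority 4).
/l/ is a lateral (sonority 5).
/ð/ is a fricative (sonority 3).
/tʃ/ is an affricate (sonority 2).
/ɣ/ is a fricative (sonority 3).
/m/→/l/: 4→5 (does not fall) — violation.
/l/→/ð/: 5→3 (falls) — ok.
/ð/→/tʃ/: 3→2 (falls) — ok.
/tʃ/→/ɣ/: 2→3 (does not fall) — violation.

2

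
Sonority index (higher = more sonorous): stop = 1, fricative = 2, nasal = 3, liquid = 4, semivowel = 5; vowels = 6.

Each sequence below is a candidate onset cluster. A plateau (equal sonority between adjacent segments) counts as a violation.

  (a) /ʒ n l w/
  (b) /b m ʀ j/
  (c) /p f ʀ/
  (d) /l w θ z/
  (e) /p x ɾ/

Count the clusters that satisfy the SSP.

4

(a) sonority 2-3-4-5: well-formed.
(b) sonority 1-3-4-5: well-formed.
(c) sonority 1-2-4: well-formed.
(d) sonority 4-5-2-2: ill-formed.
(e) sonority 1-2-4: well-formed.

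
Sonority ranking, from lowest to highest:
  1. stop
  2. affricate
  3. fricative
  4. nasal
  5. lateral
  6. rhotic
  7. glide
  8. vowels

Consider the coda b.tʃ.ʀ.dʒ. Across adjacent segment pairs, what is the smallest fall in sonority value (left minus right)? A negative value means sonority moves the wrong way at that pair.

/b/: stop = 1.
/tʃ/: affricate = 2.
/ʀ/: rhotic = 6.
/dʒ/: affricate = 2.
/b/→/tʃ/: change -1.
/tʃ/→/ʀ/: change -4.
/ʀ/→/dʒ/: change +4.
Minimum = -4.

-4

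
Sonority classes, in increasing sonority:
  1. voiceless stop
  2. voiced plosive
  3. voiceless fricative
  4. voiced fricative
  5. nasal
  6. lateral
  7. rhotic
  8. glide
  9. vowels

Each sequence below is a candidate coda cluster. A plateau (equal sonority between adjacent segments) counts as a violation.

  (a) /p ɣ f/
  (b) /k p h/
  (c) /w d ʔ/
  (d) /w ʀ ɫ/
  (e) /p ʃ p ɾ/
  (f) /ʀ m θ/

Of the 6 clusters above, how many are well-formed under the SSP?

3

(a) /p ɣ f/: profile 1-4-3 — violates.
(b) /k p h/: profile 1-1-3 — violates.
(c) /w d ʔ/: profile 8-2-1 — obeys.
(d) /w ʀ ɫ/: profile 8-7-6 — obeys.
(e) /p ʃ p ɾ/: profile 1-3-1-7 — violates.
(f) /ʀ m θ/: profile 7-5-3 — obeys.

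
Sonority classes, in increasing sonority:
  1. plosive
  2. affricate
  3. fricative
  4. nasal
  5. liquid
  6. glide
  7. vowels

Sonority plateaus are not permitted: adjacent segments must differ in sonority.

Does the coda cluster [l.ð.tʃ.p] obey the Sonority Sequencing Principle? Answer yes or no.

/l/ — liquid, sonority 5.
/ð/ — fricative, sonority 3.
/tʃ/ — affricate, sonority 2.
/p/ — plosive, sonority 1.
The profile 5-3-2-1 strictly falls, so the coda cluster satisfies the SSP.

yes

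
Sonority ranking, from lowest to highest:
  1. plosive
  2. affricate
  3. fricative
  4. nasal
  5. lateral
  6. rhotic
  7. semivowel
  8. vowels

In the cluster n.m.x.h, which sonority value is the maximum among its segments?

/n/ is a nasal (sonority 4).
/m/ is a nasal (sonority 4).
/x/ is a fricative (sonority 3).
/h/ is a fricative (sonority 3).
The maximum is 4.

4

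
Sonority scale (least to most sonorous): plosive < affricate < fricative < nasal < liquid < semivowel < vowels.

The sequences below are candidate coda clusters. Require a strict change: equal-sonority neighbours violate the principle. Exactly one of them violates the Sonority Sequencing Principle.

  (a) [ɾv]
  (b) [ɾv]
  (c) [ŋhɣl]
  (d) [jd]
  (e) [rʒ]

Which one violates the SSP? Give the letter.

(a) sonority 5-3: well-formed.
(b) sonority 5-3: well-formed.
(c) sonority 4-3-3-5: ill-formed.
(d) sonority 6-1: well-formed.
(e) sonority 5-3: well-formed.

c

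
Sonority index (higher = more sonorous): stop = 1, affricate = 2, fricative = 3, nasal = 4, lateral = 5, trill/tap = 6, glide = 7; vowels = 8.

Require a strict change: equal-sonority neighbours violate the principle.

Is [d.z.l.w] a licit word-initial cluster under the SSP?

yes

/d/: stop = 1.
/z/: fricative = 3.
/l/: lateral = 5.
/w/: glide = 7.
The profile 1-3-5-7 strictly rises, so the word-initial cluster satisfies the SSP.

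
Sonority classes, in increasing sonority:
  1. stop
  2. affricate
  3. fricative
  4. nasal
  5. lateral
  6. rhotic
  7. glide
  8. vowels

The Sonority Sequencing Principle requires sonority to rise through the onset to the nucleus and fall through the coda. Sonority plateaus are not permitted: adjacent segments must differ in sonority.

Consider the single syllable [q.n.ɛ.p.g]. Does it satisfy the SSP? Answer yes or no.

no

Onset: /q/ is a stop (sonority 1), /n/ is a nasal (sonority 4); then the nucleus /ɛ/ (sonority 8).
Onset profile 1-4-8 — rises to the nucleus.
Coda: /p/ is a stop (sonority 1), /g/ is a stop (sonority 1).
Coda profile 8-1-1 — does not strictly fall throughout.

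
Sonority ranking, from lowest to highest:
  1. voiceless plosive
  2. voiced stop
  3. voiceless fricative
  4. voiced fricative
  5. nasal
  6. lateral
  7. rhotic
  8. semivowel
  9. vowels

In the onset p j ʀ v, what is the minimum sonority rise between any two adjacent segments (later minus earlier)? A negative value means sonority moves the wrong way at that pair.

/p/ is a voiceless plosive (sonority 1).
/j/ is a semivowel (sonority 8).
/ʀ/ is a rhotic (sonority 7).
/v/ is a voiced fricative (sonority 4).
/p/→/j/: change +7.
/j/→/ʀ/: change -1.
/ʀ/→/v/: change -3.
Minimum = -3.

-3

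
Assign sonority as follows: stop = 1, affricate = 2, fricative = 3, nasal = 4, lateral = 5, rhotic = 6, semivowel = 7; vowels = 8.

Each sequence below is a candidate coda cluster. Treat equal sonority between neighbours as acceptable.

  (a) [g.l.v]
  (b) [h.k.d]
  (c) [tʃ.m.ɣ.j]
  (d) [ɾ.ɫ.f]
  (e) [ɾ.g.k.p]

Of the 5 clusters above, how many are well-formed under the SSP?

(a) 1-5-3 → violates
(b) 3-1-1 → obeys
(c) 2-4-3-7 → violates
(d) 6-5-3 → obeys
(e) 6-1-1-1 → obeys

3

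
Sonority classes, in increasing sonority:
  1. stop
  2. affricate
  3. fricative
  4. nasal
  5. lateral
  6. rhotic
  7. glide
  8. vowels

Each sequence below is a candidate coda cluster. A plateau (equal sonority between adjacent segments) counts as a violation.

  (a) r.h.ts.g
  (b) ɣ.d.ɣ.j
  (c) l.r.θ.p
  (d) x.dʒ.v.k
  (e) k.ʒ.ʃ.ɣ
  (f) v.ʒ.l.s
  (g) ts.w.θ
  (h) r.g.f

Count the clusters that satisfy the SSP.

(a) r.h.ts.g: profile 6-3-2-1 — obeys.
(b) ɣ.d.ɣ.j: profile 3-1-3-7 — violates.
(c) l.r.θ.p: profile 5-6-3-1 — violates.
(d) x.dʒ.v.k: profile 3-2-3-1 — violates.
(e) k.ʒ.ʃ.ɣ: profile 1-3-3-3 — violates.
(f) v.ʒ.l.s: profile 3-3-5-3 — violates.
(g) ts.w.θ: profile 2-7-3 — violates.
(h) r.g.f: profile 6-1-3 — violates.

1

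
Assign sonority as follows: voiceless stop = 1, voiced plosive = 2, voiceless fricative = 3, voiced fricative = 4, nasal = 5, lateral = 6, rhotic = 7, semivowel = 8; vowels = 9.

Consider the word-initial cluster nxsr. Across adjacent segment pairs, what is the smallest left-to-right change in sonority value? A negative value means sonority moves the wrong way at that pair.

-2

/n/ — nasal, sonority 5.
/x/ — voiceless fricative, sonority 3.
/s/ — voiceless fricative, sonority 3.
/r/ — rhotic, sonority 7.
/n/→/x/: change -2.
/x/→/s/: change +0.
/s/→/r/: change +4.
Minimum = -2.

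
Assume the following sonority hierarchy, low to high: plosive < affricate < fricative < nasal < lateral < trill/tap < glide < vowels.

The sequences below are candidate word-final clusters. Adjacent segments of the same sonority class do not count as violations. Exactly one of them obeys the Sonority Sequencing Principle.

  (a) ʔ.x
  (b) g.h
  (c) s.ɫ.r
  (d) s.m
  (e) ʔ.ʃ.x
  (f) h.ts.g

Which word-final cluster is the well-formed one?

f

(a) 1-3 → violates
(b) 1-3 → violates
(c) 3-5-6 → violates
(d) 3-4 → violates
(e) 1-3-3 → violates
(f) 3-2-1 → obeys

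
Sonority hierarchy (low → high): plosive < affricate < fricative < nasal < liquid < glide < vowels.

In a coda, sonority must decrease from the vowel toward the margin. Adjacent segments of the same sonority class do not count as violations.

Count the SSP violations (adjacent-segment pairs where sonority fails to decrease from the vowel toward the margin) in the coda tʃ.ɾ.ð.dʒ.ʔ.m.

/tʃ/ — affricate, sonority 2.
/ɾ/ — liquid, sonority 5.
/ð/ — fricative, sonority 3.
/dʒ/ — affricate, sonority 2.
/ʔ/ — plosive, sonority 1.
/m/ — nasal, sonority 4.
/tʃ/→/ɾ/: 2→5 (does not fall) — violation.
/ɾ/→/ð/: 5→3 (falls) — ok.
/ð/→/dʒ/: 3→2 (falls) — ok.
/dʒ/→/ʔ/: 2→1 (falls) — ok.
/ʔ/→/m/: 1→4 (does not fall) — violation.

2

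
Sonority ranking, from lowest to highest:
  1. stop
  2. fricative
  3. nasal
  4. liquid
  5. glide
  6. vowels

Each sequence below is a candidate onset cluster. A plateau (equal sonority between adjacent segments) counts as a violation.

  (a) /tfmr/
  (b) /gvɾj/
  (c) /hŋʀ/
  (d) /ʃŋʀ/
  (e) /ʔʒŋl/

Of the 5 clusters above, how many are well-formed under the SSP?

5

(a) /tfmr/: profile 1-2-3-4 — obeys.
(b) /gvɾj/: profile 1-2-4-5 — obeys.
(c) /hŋʀ/: profile 2-3-4 — obeys.
(d) /ʃŋʀ/: profile 2-3-4 — obeys.
(e) /ʔʒŋl/: profile 1-2-3-4 — obeys.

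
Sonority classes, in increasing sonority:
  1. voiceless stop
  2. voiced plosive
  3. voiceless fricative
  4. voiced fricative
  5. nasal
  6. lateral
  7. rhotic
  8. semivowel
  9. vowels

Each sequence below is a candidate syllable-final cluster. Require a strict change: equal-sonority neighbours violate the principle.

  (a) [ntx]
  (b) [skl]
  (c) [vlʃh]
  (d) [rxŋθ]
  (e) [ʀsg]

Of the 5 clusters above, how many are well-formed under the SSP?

1

(a) 5-1-3 → violates
(b) 3-1-6 → violates
(c) 4-6-3-3 → violates
(d) 7-3-5-3 → violates
(e) 7-3-2 → obeys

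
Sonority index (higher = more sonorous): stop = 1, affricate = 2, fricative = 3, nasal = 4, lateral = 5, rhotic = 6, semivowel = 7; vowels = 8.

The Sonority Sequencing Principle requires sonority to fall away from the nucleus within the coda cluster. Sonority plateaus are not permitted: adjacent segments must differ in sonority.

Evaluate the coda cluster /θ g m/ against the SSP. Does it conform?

/θ/: fricative = 3.
/g/: stop = 1.
/m/: nasal = 4.
The profile is 3-1-4. Between /g/ (1) and /m/ (4) sonority does not fall, so the cluster violates the SSP.

no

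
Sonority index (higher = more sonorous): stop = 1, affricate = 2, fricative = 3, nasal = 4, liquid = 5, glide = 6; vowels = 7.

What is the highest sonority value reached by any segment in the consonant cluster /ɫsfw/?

6

/ɫ/: liquid = 5.
/s/: fricative = 3.
/f/: fricative = 3.
/w/: glide = 6.
The maximum is 6.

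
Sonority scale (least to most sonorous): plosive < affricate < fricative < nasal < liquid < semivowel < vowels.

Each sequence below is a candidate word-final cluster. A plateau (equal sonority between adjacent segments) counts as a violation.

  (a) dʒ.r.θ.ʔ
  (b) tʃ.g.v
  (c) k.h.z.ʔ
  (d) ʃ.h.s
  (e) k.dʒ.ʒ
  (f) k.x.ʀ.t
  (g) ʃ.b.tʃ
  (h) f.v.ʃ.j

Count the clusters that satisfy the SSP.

(a) 2-5-3-1 → violates
(b) 2-1-3 → violates
(c) 1-3-3-1 → violates
(d) 3-3-3 → violates
(e) 1-2-3 → violates
(f) 1-3-5-1 → violates
(g) 3-1-2 → violates
(h) 3-3-3-6 → violates

0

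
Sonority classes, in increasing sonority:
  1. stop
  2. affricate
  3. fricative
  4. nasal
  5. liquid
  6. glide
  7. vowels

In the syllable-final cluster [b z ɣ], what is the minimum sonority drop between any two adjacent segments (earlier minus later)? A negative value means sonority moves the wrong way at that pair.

-2

/b/ — stop, sonority 1.
/z/ — fricative, sonority 3.
/ɣ/ — fricative, sonority 3.
/b/→/z/: change -2.
/z/→/ɣ/: change +0.
Minimum = -2.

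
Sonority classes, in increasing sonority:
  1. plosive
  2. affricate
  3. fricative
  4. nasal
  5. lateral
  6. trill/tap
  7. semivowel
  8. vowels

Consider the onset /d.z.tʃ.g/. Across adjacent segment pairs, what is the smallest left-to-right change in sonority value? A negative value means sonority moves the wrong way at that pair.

/d/ is a plosive (sonority 1).
/z/ is a fricative (sonority 3).
/tʃ/ is an affricate (sonority 2).
/g/ is a plosive (sonority 1).
/d/→/z/: change +2.
/z/→/tʃ/: change -1.
/tʃ/→/g/: change -1.
Minimum = -1.

-1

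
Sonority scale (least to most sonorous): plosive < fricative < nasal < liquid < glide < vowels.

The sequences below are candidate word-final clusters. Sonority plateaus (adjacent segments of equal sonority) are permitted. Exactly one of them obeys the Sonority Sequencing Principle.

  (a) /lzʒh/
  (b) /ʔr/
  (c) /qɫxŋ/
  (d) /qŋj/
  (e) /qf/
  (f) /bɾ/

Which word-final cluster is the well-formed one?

a

(a) /lzʒh/: profile 4-2-2-2 — obeys.
(b) /ʔr/: profile 1-4 — violates.
(c) /qɫxŋ/: profile 1-4-2-3 — violates.
(d) /qŋj/: profile 1-3-5 — violates.
(e) /qf/: profile 1-2 — violates.
(f) /bɾ/: profile 1-4 — violates.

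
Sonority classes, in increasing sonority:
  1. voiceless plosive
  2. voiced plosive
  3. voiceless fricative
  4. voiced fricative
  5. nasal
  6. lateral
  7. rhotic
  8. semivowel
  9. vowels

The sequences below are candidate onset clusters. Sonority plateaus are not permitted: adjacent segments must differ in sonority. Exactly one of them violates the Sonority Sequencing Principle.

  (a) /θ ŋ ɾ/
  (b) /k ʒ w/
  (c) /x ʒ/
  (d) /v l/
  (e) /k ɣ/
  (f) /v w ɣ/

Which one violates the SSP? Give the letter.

(a) /θ ŋ ɾ/: profile 3-5-7 — obeys.
(b) /k ʒ w/: profile 1-4-8 — obeys.
(c) /x ʒ/: profile 3-4 — obeys.
(d) /v l/: profile 4-6 — obeys.
(e) /k ɣ/: profile 1-4 — obeys.
(f) /v w ɣ/: profile 4-8-4 — violates.

f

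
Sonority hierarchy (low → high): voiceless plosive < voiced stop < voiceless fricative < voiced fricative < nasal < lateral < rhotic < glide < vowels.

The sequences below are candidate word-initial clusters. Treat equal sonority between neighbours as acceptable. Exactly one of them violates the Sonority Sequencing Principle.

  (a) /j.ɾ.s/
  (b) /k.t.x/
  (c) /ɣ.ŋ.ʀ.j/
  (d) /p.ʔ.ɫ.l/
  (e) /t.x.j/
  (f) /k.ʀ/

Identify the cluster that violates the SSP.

a

(a) 8-7-3 → violates
(b) 1-1-3 → obeys
(c) 4-5-7-8 → obeys
(d) 1-1-6-6 → obeys
(e) 1-3-8 → obeys
(f) 1-7 → obeys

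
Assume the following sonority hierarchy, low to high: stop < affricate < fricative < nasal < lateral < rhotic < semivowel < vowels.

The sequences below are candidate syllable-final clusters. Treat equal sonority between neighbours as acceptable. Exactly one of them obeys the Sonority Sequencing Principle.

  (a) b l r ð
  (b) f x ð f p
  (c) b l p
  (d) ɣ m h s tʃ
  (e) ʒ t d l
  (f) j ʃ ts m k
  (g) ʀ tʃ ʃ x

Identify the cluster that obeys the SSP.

(a) sonority 1-5-6-3: ill-formed.
(b) sonority 3-3-3-3-1: well-formed.
(c) sonority 1-5-1: ill-formed.
(d) sonority 3-4-3-3-2: ill-formed.
(e) sonority 3-1-1-5: ill-formed.
(f) sonority 7-3-2-4-1: ill-formed.
(g) sonority 6-2-3-3: ill-formed.

b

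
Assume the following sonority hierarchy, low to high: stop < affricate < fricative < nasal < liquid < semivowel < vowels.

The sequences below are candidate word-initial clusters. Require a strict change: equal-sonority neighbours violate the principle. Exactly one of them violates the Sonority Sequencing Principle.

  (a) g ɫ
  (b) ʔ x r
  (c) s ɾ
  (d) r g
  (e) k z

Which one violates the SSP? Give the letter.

(a) 1-5 → obeys
(b) 1-3-5 → obeys
(c) 3-5 → obeys
(d) 5-1 → violates
(e) 1-3 → obeys

d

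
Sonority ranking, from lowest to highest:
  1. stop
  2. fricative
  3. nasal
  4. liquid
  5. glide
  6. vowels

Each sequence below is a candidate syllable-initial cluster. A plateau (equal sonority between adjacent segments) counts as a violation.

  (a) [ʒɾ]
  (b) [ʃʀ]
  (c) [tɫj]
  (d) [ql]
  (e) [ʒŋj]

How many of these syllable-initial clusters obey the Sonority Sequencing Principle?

5

(a) sonority 2-4: well-formed.
(b) sonority 2-4: well-formed.
(c) sonority 1-4-5: well-formed.
(d) sonority 1-4: well-formed.
(e) sonority 2-3-5: well-formed.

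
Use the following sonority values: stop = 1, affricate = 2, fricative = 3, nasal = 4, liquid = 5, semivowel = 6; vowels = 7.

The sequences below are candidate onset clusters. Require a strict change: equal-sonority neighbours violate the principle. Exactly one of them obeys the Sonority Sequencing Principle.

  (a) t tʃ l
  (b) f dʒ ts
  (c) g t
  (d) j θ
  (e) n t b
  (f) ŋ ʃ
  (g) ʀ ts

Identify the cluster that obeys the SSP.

a

(a) 1-2-5 → obeys
(b) 3-2-2 → violates
(c) 1-1 → violates
(d) 6-3 → violates
(e) 4-1-1 → violates
(f) 4-3 → violates
(g) 5-2 → violates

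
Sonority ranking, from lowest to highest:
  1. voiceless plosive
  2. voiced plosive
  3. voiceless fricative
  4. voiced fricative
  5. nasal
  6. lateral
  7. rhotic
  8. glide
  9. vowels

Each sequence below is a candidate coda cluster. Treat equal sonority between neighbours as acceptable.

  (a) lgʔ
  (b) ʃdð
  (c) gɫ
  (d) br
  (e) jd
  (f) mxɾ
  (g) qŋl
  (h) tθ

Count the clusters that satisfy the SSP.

2

(a) sonority 6-2-1: well-formed.
(b) sonority 3-2-4: ill-formed.
(c) sonority 2-6: ill-formed.
(d) sonority 2-7: ill-formed.
(e) sonority 8-2: well-formed.
(f) sonority 5-3-7: ill-formed.
(g) sonority 1-5-6: ill-formed.
(h) sonority 1-3: ill-formed.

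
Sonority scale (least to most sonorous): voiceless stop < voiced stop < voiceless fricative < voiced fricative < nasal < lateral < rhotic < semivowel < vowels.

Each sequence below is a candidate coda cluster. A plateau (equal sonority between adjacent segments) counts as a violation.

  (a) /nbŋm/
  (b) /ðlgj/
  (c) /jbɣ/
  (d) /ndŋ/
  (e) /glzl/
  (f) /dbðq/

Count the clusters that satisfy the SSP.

0

(a) sonority 5-2-5-5: ill-formed.
(b) sonority 4-6-2-8: ill-formed.
(c) sonority 8-2-4: ill-formed.
(d) sonority 5-2-5: ill-formed.
(e) sonority 2-6-4-6: ill-formed.
(f) sonority 2-2-4-1: ill-formed.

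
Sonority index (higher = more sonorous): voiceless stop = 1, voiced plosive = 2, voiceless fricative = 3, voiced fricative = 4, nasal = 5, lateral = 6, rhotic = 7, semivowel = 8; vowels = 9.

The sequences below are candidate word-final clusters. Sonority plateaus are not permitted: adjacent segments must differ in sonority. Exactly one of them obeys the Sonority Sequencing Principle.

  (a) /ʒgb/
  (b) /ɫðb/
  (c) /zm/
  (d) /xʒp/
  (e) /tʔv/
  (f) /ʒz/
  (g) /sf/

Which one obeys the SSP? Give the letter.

b

(a) 4-2-2 → violates
(b) 6-4-2 → obeys
(c) 4-5 → violates
(d) 3-4-1 → violates
(e) 1-1-4 → violates
(f) 4-4 → violates
(g) 3-3 → violates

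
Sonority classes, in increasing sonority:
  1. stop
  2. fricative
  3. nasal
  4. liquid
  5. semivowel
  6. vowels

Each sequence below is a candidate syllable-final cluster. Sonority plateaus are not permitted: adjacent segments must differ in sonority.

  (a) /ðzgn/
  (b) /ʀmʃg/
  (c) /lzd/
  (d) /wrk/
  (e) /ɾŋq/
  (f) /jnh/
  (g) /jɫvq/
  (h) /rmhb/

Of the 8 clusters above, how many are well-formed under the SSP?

7

(a) sonority 2-2-1-3: ill-formed.
(b) sonority 4-3-2-1: well-formed.
(c) sonority 4-2-1: well-formed.
(d) sonority 5-4-1: well-formed.
(e) sonority 4-3-1: well-formed.
(f) sonority 5-3-2: well-formed.
(g) sonority 5-4-2-1: well-formed.
(h) sonority 4-3-2-1: well-formed.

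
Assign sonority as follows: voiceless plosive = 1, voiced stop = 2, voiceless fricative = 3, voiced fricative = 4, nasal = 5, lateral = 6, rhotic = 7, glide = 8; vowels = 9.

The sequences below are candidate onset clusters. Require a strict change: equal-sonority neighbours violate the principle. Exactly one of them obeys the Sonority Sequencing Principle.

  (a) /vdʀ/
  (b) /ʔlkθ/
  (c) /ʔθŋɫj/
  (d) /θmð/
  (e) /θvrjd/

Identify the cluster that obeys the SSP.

(a) 4-2-7 → violates
(b) 1-6-1-3 → violates
(c) 1-3-5-6-8 → obeys
(d) 3-5-4 → violates
(e) 3-4-7-8-2 → violates

c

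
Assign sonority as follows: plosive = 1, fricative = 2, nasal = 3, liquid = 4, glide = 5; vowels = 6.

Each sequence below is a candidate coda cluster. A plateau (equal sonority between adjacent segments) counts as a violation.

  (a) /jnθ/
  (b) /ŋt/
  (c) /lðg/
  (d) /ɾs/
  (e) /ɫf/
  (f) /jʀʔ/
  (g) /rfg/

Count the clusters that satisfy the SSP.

(a) 5-3-2 → obeys
(b) 3-1 → obeys
(c) 4-2-1 → obeys
(d) 4-2 → obeys
(e) 4-2 → obeys
(f) 5-4-1 → obeys
(g) 4-2-1 → obeys

7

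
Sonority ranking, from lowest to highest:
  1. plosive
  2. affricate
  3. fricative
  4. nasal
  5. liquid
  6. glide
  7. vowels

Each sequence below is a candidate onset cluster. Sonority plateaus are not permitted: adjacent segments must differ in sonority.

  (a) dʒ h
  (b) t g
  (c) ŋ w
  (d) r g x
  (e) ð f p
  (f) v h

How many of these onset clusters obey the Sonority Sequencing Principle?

(a) dʒ h: profile 2-3 — obeys.
(b) t g: profile 1-1 — violates.
(c) ŋ w: profile 4-6 — obeys.
(d) r g x: profile 5-1-3 — violates.
(e) ð f p: profile 3-3-1 — violates.
(f) v h: profile 3-3 — violates.

2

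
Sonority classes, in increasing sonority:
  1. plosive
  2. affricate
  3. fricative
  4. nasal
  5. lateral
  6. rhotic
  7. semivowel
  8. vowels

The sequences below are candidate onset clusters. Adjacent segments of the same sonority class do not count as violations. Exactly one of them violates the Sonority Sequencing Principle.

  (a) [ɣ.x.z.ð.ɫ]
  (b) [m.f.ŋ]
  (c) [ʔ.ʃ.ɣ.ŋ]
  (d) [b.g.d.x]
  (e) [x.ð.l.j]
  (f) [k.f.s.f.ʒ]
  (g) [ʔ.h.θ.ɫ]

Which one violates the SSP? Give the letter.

b

(a) [ɣ.x.z.ð.ɫ]: profile 3-3-3-3-5 — obeys.
(b) [m.f.ŋ]: profile 4-3-4 — violates.
(c) [ʔ.ʃ.ɣ.ŋ]: profile 1-3-3-4 — obeys.
(d) [b.g.d.x]: profile 1-1-1-3 — obeys.
(e) [x.ð.l.j]: profile 3-3-5-7 — obeys.
(f) [k.f.s.f.ʒ]: profile 1-3-3-3-3 — obeys.
(g) [ʔ.h.θ.ɫ]: profile 1-3-3-5 — obeys.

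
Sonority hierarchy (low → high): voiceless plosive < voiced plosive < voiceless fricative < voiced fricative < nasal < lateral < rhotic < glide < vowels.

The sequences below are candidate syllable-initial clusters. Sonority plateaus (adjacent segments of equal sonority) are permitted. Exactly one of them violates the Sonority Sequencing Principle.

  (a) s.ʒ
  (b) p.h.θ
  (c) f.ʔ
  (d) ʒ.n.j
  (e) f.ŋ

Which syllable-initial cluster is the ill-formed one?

(a) s.ʒ: profile 3-4 — obeys.
(b) p.h.θ: profile 1-3-3 — obeys.
(c) f.ʔ: profile 3-1 — violates.
(d) ʒ.n.j: profile 4-5-8 — obeys.
(e) f.ŋ: profile 3-5 — obeys.

c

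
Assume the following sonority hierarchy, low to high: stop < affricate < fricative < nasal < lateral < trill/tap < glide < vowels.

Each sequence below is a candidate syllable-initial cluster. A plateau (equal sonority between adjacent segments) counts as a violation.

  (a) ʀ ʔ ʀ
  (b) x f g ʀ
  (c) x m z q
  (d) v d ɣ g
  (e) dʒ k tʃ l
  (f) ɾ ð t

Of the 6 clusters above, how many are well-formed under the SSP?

(a) sonority 6-1-6: ill-formed.
(b) sonority 3-3-1-6: ill-formed.
(c) sonority 3-4-3-1: ill-formed.
(d) sonority 3-1-3-1: ill-formed.
(e) sonority 2-1-2-5: ill-formed.
(f) sonority 6-3-1: ill-formed.

0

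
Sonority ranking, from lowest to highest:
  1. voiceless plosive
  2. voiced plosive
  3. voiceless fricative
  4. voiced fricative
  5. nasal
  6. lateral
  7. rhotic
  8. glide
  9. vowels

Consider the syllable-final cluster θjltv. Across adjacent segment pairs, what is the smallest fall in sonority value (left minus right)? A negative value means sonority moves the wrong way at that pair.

/θ/: voiceless fricative = 3.
/j/: glide = 8.
/l/: lateral = 6.
/t/: voiceless plosive = 1.
/v/: voiced fricative = 4.
/θ/→/j/: change -5.
/j/→/l/: change +2.
/l/→/t/: change +5.
/t/→/v/: change -3.
Minimum = -5.

-5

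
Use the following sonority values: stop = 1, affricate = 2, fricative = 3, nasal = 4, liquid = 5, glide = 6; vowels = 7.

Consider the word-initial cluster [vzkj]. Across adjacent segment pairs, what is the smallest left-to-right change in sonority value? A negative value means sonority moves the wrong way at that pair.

-2

/v/ is a fricative (sonority 3).
/z/ is a fricative (sonority 3).
/k/ is a stop (sonority 1).
/j/ is a glide (sonority 6).
/v/→/z/: change +0.
/z/→/k/: change -2.
/k/→/j/: change +5.
Minimum = -2.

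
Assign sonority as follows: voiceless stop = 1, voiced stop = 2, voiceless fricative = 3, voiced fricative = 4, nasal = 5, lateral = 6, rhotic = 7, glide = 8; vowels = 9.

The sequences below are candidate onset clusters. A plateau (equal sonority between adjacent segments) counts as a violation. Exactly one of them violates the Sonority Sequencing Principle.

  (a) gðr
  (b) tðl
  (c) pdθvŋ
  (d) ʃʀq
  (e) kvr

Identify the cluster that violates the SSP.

d

(a) gðr: profile 2-4-7 — obeys.
(b) tðl: profile 1-4-6 — obeys.
(c) pdθvŋ: profile 1-2-3-4-5 — obeys.
(d) ʃʀq: profile 3-7-1 — violates.
(e) kvr: profile 1-4-7 — obeys.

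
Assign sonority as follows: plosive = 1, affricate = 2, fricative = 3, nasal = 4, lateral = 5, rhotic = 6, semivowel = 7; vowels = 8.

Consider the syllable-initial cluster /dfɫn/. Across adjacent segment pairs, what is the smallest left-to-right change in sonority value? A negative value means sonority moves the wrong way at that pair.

/d/ — plosive, sonority 1.
/f/ — fricative, sonority 3.
/ɫ/ — lateral, sonority 5.
/n/ — nasal, sonority 4.
/d/→/f/: change +2.
/f/→/ɫ/: change +2.
/ɫ/→/n/: change -1.
Minimum = -1.

-1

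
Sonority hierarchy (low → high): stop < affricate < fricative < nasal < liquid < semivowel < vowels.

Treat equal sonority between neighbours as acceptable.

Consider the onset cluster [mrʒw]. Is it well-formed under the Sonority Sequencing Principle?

/m/ — nasal, sonority 4.
/r/ — liquid, sonority 5.
/ʒ/ — fricative, sonority 3.
/w/ — semivowel, sonority 6.
The profile is 4-5-3-6. Between /r/ (5) and /ʒ/ (3) sonority does not rise, so the cluster violates the SSP.

no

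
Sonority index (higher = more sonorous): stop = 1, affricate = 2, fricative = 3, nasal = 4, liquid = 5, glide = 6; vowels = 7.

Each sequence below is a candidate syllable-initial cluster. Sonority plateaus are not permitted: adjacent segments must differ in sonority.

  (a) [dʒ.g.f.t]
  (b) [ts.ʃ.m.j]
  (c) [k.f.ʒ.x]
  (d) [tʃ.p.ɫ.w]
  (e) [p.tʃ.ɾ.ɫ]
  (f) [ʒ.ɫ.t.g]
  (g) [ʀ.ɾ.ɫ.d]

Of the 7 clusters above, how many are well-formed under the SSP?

1

(a) [dʒ.g.f.t]: profile 2-1-3-1 — violates.
(b) [ts.ʃ.m.j]: profile 2-3-4-6 — obeys.
(c) [k.f.ʒ.x]: profile 1-3-3-3 — violates.
(d) [tʃ.p.ɫ.w]: profile 2-1-5-6 — violates.
(e) [p.tʃ.ɾ.ɫ]: profile 1-2-5-5 — violates.
(f) [ʒ.ɫ.t.g]: profile 3-5-1-1 — violates.
(g) [ʀ.ɾ.ɫ.d]: profile 5-5-5-1 — violates.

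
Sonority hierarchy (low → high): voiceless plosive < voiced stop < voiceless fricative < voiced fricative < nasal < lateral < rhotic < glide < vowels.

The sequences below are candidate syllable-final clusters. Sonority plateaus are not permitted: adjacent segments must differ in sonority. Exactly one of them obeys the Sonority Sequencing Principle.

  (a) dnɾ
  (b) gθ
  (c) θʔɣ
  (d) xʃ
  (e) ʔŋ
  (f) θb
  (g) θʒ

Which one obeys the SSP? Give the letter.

(a) sonority 2-5-7: ill-formed.
(b) sonority 2-3: ill-formed.
(c) sonority 3-1-4: ill-formed.
(d) sonority 3-3: ill-formed.
(e) sonority 1-5: ill-formed.
(f) sonority 3-2: well-formed.
(g) sonority 3-4: ill-formed.

f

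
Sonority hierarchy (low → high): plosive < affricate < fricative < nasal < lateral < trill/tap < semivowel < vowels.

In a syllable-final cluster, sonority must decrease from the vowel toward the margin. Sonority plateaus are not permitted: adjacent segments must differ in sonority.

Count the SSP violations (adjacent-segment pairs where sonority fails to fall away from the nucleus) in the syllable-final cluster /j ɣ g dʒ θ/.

/j/ — semivowel, sonority 7.
/ɣ/ — fricative, sonority 3.
/g/ — plosive, sonority 1.
/dʒ/ — affricate, sonority 2.
/θ/ — fricative, sonority 3.
/j/→/ɣ/: 7→3 (falls) — ok.
/ɣ/→/g/: 3→1 (falls) — ok.
/g/→/dʒ/: 1→2 (does not fall) — violation.
/dʒ/→/θ/: 2→3 (does not fall) — violation.

2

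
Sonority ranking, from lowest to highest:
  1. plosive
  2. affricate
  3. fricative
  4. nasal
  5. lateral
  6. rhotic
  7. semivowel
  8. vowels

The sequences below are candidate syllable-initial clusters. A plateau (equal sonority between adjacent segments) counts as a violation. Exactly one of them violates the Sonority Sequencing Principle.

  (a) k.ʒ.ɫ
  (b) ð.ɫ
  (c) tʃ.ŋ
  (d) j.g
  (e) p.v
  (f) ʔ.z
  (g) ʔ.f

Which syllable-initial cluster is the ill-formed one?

d

(a) k.ʒ.ɫ: profile 1-3-5 — obeys.
(b) ð.ɫ: profile 3-5 — obeys.
(c) tʃ.ŋ: profile 2-4 — obeys.
(d) j.g: profile 7-1 — violates.
(e) p.v: profile 1-3 — obeys.
(f) ʔ.z: profile 1-3 — obeys.
(g) ʔ.f: profile 1-3 — obeys.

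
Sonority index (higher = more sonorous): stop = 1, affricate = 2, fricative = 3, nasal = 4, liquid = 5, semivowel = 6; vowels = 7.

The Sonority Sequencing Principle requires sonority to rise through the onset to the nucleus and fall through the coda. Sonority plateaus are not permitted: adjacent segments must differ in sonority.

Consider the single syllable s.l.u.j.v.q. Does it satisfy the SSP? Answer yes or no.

Onset: /s/ is a fricative (sonority 3), /l/ is a liquid (sonority 5); then the nucleus /u/ (sonority 7).
Onset profile 3-5-7 — rises to the nucleus.
Coda: /j/ is a semivowel (sonority 6), /v/ is a fricative (sonority 3), /q/ is a stop (sonority 1).
Coda profile 7-6-3-1 — falls from the nucleus.

yes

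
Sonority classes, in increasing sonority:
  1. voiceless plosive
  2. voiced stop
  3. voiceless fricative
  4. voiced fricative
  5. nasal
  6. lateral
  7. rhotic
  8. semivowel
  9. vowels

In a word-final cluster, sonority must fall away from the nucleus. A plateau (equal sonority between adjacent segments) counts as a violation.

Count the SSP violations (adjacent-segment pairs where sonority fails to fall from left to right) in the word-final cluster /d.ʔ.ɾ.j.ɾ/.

/d/ is a voiced stop (sonority 2).
/ʔ/ is a voiceless plosive (sonority 1).
/ɾ/ is a rhotic (sonority 7).
/j/ is a semivowel (sonority 8).
/ɾ/ is a rhotic (sonority 7).
/d/→/ʔ/: 2→1 (falls) — ok.
/ʔ/→/ɾ/: 1→7 (does not fall) — violation.
/ɾ/→/j/: 7→8 (does not fall) — violation.
/j/→/ɾ/: 8→7 (falls) — ok.

2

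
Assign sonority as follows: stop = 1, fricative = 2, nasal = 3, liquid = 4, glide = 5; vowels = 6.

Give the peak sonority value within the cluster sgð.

2

/s/ — fricative, sonority 2.
/g/ — stop, sonority 1.
/ð/ — fricative, sonority 2.
The maximum is 2.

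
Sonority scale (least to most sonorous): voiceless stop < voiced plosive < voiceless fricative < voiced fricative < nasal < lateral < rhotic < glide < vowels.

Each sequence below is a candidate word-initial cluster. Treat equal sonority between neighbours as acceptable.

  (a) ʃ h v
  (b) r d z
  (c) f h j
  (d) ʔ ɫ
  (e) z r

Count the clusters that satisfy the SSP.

(a) 3-3-4 → obeys
(b) 7-2-4 → violates
(c) 3-3-8 → obeys
(d) 1-6 → obeys
(e) 4-7 → obeys

4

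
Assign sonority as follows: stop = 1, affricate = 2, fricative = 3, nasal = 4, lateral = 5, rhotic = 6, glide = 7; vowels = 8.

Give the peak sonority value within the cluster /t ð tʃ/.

3

/t/ — stop, sonority 1.
/ð/ — fricative, sonority 3.
/tʃ/ — affricate, sonority 2.
The maximum is 3.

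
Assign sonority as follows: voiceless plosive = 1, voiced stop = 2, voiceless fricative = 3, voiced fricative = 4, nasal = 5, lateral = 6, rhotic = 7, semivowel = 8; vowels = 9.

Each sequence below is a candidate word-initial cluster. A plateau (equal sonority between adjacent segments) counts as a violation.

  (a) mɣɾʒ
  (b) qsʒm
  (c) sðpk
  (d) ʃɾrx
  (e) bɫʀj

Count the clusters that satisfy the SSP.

(a) 5-4-7-4 → violates
(b) 1-3-4-5 → obeys
(c) 3-4-1-1 → violates
(d) 3-7-7-3 → violates
(e) 2-6-7-8 → obeys

2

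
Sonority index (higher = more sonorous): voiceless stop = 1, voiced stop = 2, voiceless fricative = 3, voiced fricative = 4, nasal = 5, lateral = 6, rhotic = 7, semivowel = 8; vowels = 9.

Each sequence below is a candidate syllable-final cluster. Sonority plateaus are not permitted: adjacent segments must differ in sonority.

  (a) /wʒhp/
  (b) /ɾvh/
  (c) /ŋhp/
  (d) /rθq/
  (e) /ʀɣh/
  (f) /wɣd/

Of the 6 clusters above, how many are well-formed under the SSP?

(a) sonority 8-4-3-1: well-formed.
(b) sonority 7-4-3: well-formed.
(c) sonority 5-3-1: well-formed.
(d) sonority 7-3-1: well-formed.
(e) sonority 7-4-3: well-formed.
(f) sonority 8-4-2: well-formed.

6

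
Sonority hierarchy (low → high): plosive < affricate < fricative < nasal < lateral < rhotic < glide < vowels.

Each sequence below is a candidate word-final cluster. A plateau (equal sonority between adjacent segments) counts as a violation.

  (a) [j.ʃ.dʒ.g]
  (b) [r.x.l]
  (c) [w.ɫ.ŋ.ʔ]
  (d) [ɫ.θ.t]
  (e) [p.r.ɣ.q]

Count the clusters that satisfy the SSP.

3

(a) 7-3-2-1 → obeys
(b) 6-3-5 → violates
(c) 7-5-4-1 → obeys
(d) 5-3-1 → obeys
(e) 1-6-3-1 → violates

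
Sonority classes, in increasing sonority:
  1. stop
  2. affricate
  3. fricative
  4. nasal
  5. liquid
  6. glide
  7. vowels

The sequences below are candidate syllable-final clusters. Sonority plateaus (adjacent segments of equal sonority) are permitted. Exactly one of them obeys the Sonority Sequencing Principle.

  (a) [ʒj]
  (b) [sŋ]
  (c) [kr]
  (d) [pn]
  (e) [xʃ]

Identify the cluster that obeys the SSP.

(a) sonority 3-6: ill-formed.
(b) sonority 3-4: ill-formed.
(c) sonority 1-5: ill-formed.
(d) sonority 1-4: ill-formed.
(e) sonority 3-3: well-formed.

e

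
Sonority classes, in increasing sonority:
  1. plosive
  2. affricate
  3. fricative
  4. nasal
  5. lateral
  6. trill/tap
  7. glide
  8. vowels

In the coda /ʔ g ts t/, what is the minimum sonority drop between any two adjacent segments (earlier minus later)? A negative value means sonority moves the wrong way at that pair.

-1

/ʔ/ is a plosive (sonority 1).
/g/ is a plosive (sonority 1).
/ts/ is an affricate (sonority 2).
/t/ is a plosive (sonority 1).
/ʔ/→/g/: change +0.
/g/→/ts/: change -1.
/ts/→/t/: change +1.
Minimum = -1.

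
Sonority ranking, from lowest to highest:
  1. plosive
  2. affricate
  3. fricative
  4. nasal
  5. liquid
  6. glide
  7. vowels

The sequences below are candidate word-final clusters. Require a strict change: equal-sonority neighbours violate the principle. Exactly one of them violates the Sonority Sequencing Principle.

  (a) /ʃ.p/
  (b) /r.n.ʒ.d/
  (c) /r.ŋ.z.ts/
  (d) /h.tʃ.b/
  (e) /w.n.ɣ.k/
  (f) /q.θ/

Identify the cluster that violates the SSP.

(a) sonority 3-1: well-formed.
(b) sonority 5-4-3-1: well-formed.
(c) sonority 5-4-3-2: well-formed.
(d) sonority 3-2-1: well-formed.
(e) sonority 6-4-3-1: well-formed.
(f) sonority 1-3: ill-formed.

f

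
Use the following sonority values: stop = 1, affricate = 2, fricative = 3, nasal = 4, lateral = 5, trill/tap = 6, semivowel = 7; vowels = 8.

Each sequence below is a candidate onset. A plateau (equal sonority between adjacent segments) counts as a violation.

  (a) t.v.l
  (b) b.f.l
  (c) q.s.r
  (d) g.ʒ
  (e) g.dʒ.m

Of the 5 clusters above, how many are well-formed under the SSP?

5

(a) 1-3-5 → obeys
(b) 1-3-5 → obeys
(c) 1-3-6 → obeys
(d) 1-3 → obeys
(e) 1-2-4 → obeys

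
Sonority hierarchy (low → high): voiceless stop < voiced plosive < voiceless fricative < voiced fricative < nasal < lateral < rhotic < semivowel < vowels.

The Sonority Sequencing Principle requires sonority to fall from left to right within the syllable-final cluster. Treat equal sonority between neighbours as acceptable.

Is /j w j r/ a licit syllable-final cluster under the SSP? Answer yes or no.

yes

/j/ — semivowel, sonority 8.
/w/ — semivowel, sonority 8.
/j/ — semivowel, sonority 8.
/r/ — rhotic, sonority 7.
The profile 8-8-8-7 is non-increasing (plateaus allowed), so the syllable-final cluster satisfies the SSP.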